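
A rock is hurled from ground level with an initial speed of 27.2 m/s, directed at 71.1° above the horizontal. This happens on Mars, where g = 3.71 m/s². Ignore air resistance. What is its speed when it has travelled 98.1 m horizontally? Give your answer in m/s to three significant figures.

17.9 m/s

Horizontal component vₓ = 27.20 cos 71.1° = 8.811 m/s; vertical v_y0 = 27.20 sin 71.1° = 25.73 m/s.
x = vₓ t ⇒ t = 98.1/8.811 = 11.13 s.
Vertical velocity there: v_y = v_y0 − g t = 25.73 − 3.71 × 11.13 = −15.58 m/s.
Speed: √(vₓ² + v_y²) = √(8.811² + 15.58²) = 17.89 m/s.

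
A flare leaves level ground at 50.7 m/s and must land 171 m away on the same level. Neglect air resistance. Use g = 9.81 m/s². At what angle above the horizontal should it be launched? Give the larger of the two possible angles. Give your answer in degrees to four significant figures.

R = v₀² sin 2θ / g gives sin 2θ = gR/v₀² = 9.81·171/50.7² = 0.6526.
2θ = 40.74° or 180° − 40.74° = 139.3°, so θ = 20.37° or 69.63°.
The larger angle is 69.63°.

69.63°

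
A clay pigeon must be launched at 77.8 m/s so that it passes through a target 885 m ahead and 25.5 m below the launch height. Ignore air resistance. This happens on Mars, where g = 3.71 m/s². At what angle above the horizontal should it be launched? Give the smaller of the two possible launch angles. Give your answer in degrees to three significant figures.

14.6°

Trajectory: y = x tanθ − g x² (1 + tan²θ)/(2v₀²). With x = 885, y = −25.5, v₀ = 77.8, g = 3.71:
240.0 tan²θ − 885 tanθ + (214.5) = 0.
tanθ = [885 ± √(885² − 4 × 240.0 × (214.5))] / (2 × 240.0) = (885 ± 759.8) / 480.1, giving tanθ = 0.2609 or 3.426.
θ = 14.62° or 73.73°; the smaller is 14.62°.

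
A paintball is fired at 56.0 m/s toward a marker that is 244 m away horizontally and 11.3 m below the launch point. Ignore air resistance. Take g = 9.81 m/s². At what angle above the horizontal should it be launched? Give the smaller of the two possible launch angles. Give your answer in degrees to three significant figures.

Trajectory: y = x tanθ − g x² (1 + tan²θ)/(2v₀²). With x = 244, y = −11.3, v₀ = 56.0, g = 9.81:
93.12 tan²θ − 244 tanθ + (81.82) = 0.
tanθ = [244 ± √(244² − 4 × 93.12 × (81.82))] / (2 × 93.12) = (244 ± 170.5) / 186.2, giving tanθ = 0.3948 or 2.225.
θ = 21.54° or 65.80°; the smaller is 21.54°.

21.5°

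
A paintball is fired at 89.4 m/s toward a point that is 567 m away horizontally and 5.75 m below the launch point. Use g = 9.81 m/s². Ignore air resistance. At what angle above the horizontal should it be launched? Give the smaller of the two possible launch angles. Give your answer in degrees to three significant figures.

Trajectory: y = x tanθ − g x² (1 + tan²θ)/(2v₀²). With x = 567, y = −5.75, v₀ = 89.4, g = 9.81:
197.3 tan²θ − 567 tanθ + (191.6) = 0.
tanθ = [567 ± √(567² − 4 × 197.3 × (191.6))] / (2 × 197.3) = (567 ± 412.7) / 394.6, giving tanθ = 0.3910 or 2.483.
θ = 21.36° or 68.06°; the smaller is 21.36°.

21.4°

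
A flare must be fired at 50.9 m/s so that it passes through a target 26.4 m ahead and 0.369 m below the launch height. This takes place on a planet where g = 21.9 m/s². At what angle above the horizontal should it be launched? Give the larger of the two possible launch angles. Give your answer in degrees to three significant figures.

Trajectory: y = x tanθ − g x² (1 + tan²θ)/(2v₀²). With x = 26.4, y = −0.369, v₀ = 50.9, g = 21.9:
2.946 tan²θ − 26.4 tanθ + (2.577) = 0.
tanθ = [26.4 ± √(26.4² − 4 × 2.946 × (2.577))] / (2 × 2.946) = (26.4 ± 25.82) / 5.891, giving tanθ = 0.09869 or 8.864.
θ = 5.636° or 83.56°; the larger is 83.56°.

83.6°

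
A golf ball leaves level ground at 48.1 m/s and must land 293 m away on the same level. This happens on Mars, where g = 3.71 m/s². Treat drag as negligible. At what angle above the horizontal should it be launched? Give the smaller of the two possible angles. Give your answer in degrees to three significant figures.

14.0°

From R = (v₀²/g) sin 2θ: sin 2θ = 3.71 × 293 / 2313.6 = 0.4698.
2θ = 28.02° or 180° − 28.02° = 152.0°, so θ = 14.01° or 75.99°.
The smaller angle is 14.01°.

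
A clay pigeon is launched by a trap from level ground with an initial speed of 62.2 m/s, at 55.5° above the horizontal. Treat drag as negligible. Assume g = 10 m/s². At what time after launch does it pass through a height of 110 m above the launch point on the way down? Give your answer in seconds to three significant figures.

Horizontal component vₓ = 62.20 cos 55.5° = 35.23 m/s; vertical v_y0 = 62.20 sin 55.5° = 51.26 m/s.
Height y(t) = 51.26 t − 5.000 t² = 110 gives 5.000 t² − 51.26 t + 110 = 0.
t = [51.26 ± √(51.26² − 2·10.0·110)] / 10.0 = (51.26 ± 20.68) / 10.0, so t = 3.058 s or t = 7.194 s.
The descending-branch root is 7.194 s.

7.19 s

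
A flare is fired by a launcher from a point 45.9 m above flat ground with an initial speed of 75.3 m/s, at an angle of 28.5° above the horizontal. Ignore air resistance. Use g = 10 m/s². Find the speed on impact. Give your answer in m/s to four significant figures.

81.17 m/s

Horizontal component vₓ = 75.30 cos 28.5° = 66.17 m/s; vertical v_y0 = 75.30 sin 28.5° = 35.93 m/s.
The projectile lands when y = 45.9 + (35.93) t − ½·10.0·t² = 0. Positive root: t = (35.93 + √(35.93² + 2·10.0·45.9)) / 10.0 = (35.93 + 47.00) / 10.0 = 8.293 s.
Vertical velocity at impact: v_y = v_y0 − g t = 35.93 − 10.0 × 8.293 = −47.00 m/s.
Speed: |v| = √(vₓ² + v_y²) = √(66.17² + 47.00²) = 81.17 m/s.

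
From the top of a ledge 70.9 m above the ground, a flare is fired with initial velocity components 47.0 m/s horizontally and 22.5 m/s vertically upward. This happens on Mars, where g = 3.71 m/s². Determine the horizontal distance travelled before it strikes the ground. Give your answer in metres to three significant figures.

692 m

With up positive and y = 0 at the ground: y(t) = 70.9 + (22.50) t − 1.855 t². Setting y = 0 and taking the positive root: t = [22.50 + √(22.50² + 2·3.71·70.9)] / 3.71 = (22.50 + 32.13) / 3.71 = 14.73 s.
Horizontal distance: R = vₓ t = 47.00 × 14.73 = 692.1 m.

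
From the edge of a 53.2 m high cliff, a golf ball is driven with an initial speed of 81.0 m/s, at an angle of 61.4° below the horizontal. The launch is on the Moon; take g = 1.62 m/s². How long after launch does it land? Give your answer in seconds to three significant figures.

Resolve: vₓ = 81.00 cos 61.4° = 38.77 m/s and v_y0 = −71.12 m/s (downward).
With up positive and y = 0 at the ground: y(t) = 53.2 + (−71.12) t − 0.8100 t². Setting y = 0 and taking the positive root: t = [−71.12 + √(71.12² + 2·1.62·53.2)] / 1.62 = (−71.12 + 72.32) / 1.62 = 0.7418 s.

0.742 s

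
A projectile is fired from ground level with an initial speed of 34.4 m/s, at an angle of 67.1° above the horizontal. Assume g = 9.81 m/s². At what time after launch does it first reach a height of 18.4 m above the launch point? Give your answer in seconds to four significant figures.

0.6451 s

vₓ = 34.40 cos 67.1° = 13.39 m/s; v_y0 = 34.40 sin 67.1° = 31.69 m/s.
Set y = v_y0 t − ½ g t² = 18.4: 4.905 t² − 31.69 t + 18.4 = 0.
t = [31.69 ± √(31.69² − 2·9.81·18.4)] / 9.81 = (31.69 ± 25.36) / 9.81, so t = 0.6451 s or t = 5.815 s.
The first (ascending) time is 0.6451 s.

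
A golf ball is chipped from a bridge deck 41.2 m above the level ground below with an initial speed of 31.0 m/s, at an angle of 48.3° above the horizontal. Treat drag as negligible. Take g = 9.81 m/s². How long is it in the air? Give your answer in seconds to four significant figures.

6.097 s

Horizontal component vₓ = 31.00 cos 48.3° = 20.62 m/s; vertical v_y0 = 31.00 sin 48.3° = 23.15 m/s.
The projectile lands when y = 41.2 + (23.15) t − ½·9.81·t² = 0. Positive root: t = (23.15 + √(23.15² + 2·9.81·41.2)) / 9.81 = (23.15 + 36.66) / 9.81 = 6.097 s.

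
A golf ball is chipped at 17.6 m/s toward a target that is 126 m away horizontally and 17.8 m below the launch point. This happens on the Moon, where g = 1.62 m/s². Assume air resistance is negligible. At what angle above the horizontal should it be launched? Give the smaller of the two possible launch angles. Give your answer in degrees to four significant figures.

Trajectory: y = x tanθ − g x² (1 + tan²θ)/(2v₀²). With x = 126, y = −17.8, v₀ = 17.6, g = 1.62:
41.51 tan²θ − 126 tanθ + (23.71) = 0.
tanθ = [126 ± √(126² − 4 × 41.51 × (23.71))] / (2 × 41.51) = (126 ± 109.3) / 83.03, giving tanθ = 0.2016 or 2.833.
θ = 11.40° or 70.56°; the smaller is 11.40°.

11.40°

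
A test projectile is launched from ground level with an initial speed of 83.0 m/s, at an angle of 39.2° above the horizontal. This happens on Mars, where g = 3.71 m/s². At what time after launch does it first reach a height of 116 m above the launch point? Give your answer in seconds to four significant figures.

Resolve: vₓ = 83.00 cos 39.2° = 64.32 m/s and v_y0 = 83.00 sin 39.2° = 52.46 m/s.
Height y(t) = 52.46 t − 1.855 t² = 116 gives 1.855 t² − 52.46 t + 116 = 0.
t = [52.46 ± √(52.46² − 2·3.71·116)] / 3.71 = (52.46 ± 43.49) / 3.71, so t = 2.418 s or t = 25.86 s.
The first (ascending) time is 2.418 s.

2.418 s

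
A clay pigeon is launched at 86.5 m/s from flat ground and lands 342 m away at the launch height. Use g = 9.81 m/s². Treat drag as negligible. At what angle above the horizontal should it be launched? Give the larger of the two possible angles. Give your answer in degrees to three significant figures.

Level-ground range R = v₀² sin(2θ)/g ⇒ sin(2θ) = gR/v₀² = 9.81 × 342 / 86.5² = 0.4484.
2θ = 26.64° or 180° − 26.64° = 153.4°, so θ = 13.32° or 76.68°.
The larger angle is 76.68°.

76.7°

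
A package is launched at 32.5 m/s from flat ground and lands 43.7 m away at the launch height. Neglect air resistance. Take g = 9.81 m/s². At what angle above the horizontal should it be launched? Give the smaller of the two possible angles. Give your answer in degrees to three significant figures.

12.0°

R = v₀² sin 2θ / g gives sin 2θ = gR/v₀² = 9.81·43.7/32.5² = 0.4059.
2θ = 23.95° or 180° − 23.95° = 156.1°, so θ = 11.97° or 78.03°.
The smaller angle is 11.97°.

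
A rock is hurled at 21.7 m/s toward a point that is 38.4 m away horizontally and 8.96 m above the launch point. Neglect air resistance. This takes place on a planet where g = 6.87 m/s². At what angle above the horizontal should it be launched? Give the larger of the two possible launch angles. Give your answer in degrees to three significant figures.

71.3°

Trajectory: y = x tanθ − g x² (1 + tan²θ)/(2v₀²). With x = 38.4, y = 8.96, v₀ = 21.7, g = 6.87:
10.76 tan²θ − 38.4 tanθ + (19.72) = 0.
tanθ = [38.4 ± √(38.4² − 4 × 10.76 × (19.72))] / (2 × 10.76) = (38.4 ± 25.02) / 21.51, giving tanθ = 0.6217 or 2.948.
θ = 31.87° or 71.26°; the larger is 71.26°.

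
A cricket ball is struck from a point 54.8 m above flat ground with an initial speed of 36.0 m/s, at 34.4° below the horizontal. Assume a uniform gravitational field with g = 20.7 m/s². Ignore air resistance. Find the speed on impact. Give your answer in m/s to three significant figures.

Horizontal component vₓ = 36.00 cos 34.4° = 29.70 m/s; vertical v_y0 = −20.34 m/s (downward).
Vertical motion (up positive, ground at y = 0): 10.35 t² − (−20.34) t − 54.8 = 0, so t = (−20.34 + √(20.34² + 2·20.7·54.8)) / 20.7 = (−20.34 + 51.79) / 20.7 = 1.519 s.
Vertical velocity at impact: v_y = v_y0 − g t = −20.34 − 20.7 × 1.519 = −51.79 m/s.
Speed: |v| = √(vₓ² + v_y²) = √(29.70² + 51.79²) = 59.71 m/s.

59.7 m/s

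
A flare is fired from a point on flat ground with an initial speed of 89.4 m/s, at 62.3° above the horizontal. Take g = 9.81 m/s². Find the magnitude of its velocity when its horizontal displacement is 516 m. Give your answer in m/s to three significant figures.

vₓ = 89.40 cos 62.3° = 41.56 m/s; v_y0 = 89.40 sin 62.3° = 79.15 m/s.
At x = 516 m, t = x/vₓ = 516/41.56 = 12.42 s.
Vertical velocity there: v_y = v_y0 − g t = 79.15 − 9.81 × 12.42 = −42.65 m/s.
Speed: √(vₓ² + v_y²) = √(41.56² + 42.65²) = 59.55 m/s.

59.6 m/s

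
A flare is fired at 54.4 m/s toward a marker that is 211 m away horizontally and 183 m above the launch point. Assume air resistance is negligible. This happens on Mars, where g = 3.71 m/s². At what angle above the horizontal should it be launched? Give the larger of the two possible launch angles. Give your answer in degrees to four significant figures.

Trajectory: y = x tanθ − g x² (1 + tan²θ)/(2v₀²). With x = 211, y = 183, v₀ = 54.4, g = 3.71:
27.91 tan²θ − 211 tanθ + (210.9) = 0.
tanθ = [211 ± √(211² − 4 × 27.91 × (210.9))] / (2 × 27.91) = (211 ± 144.8) / 55.81, giving tanθ = 1.185 or 6.375.
θ = 49.85° or 81.09°; the larger is 81.09°.

81.09°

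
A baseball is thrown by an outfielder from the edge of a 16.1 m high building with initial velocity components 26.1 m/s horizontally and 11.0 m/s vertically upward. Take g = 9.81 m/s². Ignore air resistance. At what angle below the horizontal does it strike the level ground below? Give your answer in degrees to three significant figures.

Vertical motion (up positive, ground at y = 0): 4.905 t² − (11.00) t − 16.1 = 0, so t = (11.00 + √(11.00² + 2·9.81·16.1)) / 9.81 = (11.00 + 20.90) / 9.81 = 3.252 s.
At impact: v_y = v_y0 − g t = −20.90 m/s; vₓ = 26.10 m/s.
Angle below horizontal: arctan(|v_y|/vₓ) = arctan(20.90/26.10) = 38.69°.

38.7°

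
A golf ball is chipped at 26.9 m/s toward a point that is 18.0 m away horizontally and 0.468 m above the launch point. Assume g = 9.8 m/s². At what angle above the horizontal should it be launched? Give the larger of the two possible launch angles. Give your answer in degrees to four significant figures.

Trajectory: y = x tanθ − g x² (1 + tan²θ)/(2v₀²). With x = 18.0, y = 0.468, v₀ = 26.9, g = 9.80:
2.194 tan²θ − 18.0 tanθ + (2.662) = 0.
tanθ = [18.0 ± √(18.0² − 4 × 2.194 × (2.662))] / (2 × 2.194) = (18.0 ± 17.34) / 4.388, giving tanθ = 0.1507 or 8.054.
θ = 8.567° or 82.92°; the larger is 82.92°.

82.92°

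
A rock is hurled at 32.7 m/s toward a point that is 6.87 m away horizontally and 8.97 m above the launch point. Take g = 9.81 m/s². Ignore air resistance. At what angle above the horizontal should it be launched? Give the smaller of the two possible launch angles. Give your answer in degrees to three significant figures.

Trajectory: y = x tanθ − g x² (1 + tan²θ)/(2v₀²). With x = 6.87, y = 8.97, v₀ = 32.7, g = 9.81:
0.2165 tan²θ − 6.87 tanθ + (9.186) = 0.
tanθ = [6.87 ± √(6.87² − 4 × 0.2165 × (9.186))] / (2 × 0.2165) = (6.87 ± 6.264) / 0.4330, giving tanθ = 1.399 or 30.33.
θ = 54.44° or 88.11°; the smaller is 54.44°.

54.4°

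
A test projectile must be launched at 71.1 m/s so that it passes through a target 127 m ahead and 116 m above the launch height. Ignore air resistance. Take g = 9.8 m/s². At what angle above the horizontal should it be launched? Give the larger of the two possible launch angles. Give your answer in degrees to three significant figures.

81.8°

Trajectory: y = x tanθ − g x² (1 + tan²θ)/(2v₀²). With x = 127, y = 116, v₀ = 71.1, g = 9.80:
15.63 tan²θ − 127 tanθ + (131.6) = 0.
tanθ = [127 ± √(127² − 4 × 15.63 × (131.6))] / (2 × 15.63) = (127 ± 88.87) / 31.27, giving tanθ = 1.220 or 6.904.
θ = 50.65° or 81.76°; the larger is 81.76°.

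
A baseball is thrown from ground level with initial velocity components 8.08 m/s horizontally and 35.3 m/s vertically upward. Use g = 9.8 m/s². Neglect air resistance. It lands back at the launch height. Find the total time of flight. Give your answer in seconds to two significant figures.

7.2 s

Landing at launch height ⇒ T = 2 v_y0 / g = 2 × 35.30 / 9.80 = 7.204 s.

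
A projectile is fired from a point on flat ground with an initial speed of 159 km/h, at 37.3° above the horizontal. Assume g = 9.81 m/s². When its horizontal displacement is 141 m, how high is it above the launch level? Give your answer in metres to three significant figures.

Convert: 159 km/h = 159/3.6 = 44.17 m/s.
Resolve: vₓ = 44.17 cos 37.3° = 35.13 m/s and v_y0 = 44.17 sin 37.3° = 26.76 m/s.
At x = 141 m, t = x/vₓ = 141/35.13 = 4.013 s.
Height: y = v_y0 t − ½ g t² = 26.76 × 4.013 − 4.905 × 4.013² = 107.4 − 79.00 = 28.41 m.

28.4 m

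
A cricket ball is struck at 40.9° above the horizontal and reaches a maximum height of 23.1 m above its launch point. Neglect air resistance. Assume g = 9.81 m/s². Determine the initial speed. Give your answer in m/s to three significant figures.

At the peak v_y = 0, so v_y0 = √(2gH) = √(2 × 9.81 × 23.1) = 21.29 m/s.
v_y0 = v₀ sin θ ⇒ v₀ = 21.29 / sin 40.9° = 32.52 m/s.

32.5 m/s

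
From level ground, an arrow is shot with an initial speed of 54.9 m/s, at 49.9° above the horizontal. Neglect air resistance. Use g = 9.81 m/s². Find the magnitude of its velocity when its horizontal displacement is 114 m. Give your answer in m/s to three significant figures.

36.9 m/s

Resolve: vₓ = 54.90 cos 49.9° = 35.36 m/s and v_y0 = 54.90 sin 49.9° = 41.99 m/s.
x = vₓ t ⇒ t = 114/35.36 = 3.224 s.
Vertical velocity there: v_y = v_y0 − g t = 41.99 − 9.81 × 3.224 = 10.37 m/s.
Speed: √(vₓ² + v_y²) = √(35.36² + 10.37²) = 36.85 m/s.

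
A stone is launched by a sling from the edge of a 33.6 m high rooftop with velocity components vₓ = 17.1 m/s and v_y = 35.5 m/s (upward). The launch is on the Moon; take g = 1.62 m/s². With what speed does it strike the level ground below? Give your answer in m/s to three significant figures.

40.8 m/s

The projectile lands when y = 33.6 + (35.50) t − ½·1.62·t² = 0. Positive root: t = (35.50 + √(35.50² + 2·1.62·33.6)) / 1.62 = (35.50 + 37.00) / 1.62 = 44.75 s.
Vertical velocity at impact: v_y = v_y0 − g t = 35.50 − 1.62 × 44.75 = −37.00 m/s.
Speed: |v| = √(vₓ² + v_y²) = √(17.10² + 37.00²) = 40.76 m/s.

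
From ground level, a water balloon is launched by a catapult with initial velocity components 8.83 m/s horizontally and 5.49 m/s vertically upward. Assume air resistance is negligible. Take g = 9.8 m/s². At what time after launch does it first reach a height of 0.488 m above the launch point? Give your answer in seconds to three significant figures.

0.0973 s

Set y = v_y0 t − ½ g t² = 0.488: 4.900 t² − 5.490 t + 0.488 = 0.
Quadratic formula: t = (5.490 ± √20.575) / 9.80 = (5.490 ± 4.536) / 9.80 → t = 0.09735 s or 1.023 s.
The first (ascending) time is 0.09735 s.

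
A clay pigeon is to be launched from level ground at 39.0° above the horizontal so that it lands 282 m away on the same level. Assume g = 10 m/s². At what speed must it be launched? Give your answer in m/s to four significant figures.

53.69 m/s

On level ground R = v₀² sin 2θ / g ⇒ v₀ = √(gR / sin 2θ).
v₀ = √(10.0 × 282 / sin 78.00°) = √(2820 / 0.9781) = √2883.0 = 53.69 m/s.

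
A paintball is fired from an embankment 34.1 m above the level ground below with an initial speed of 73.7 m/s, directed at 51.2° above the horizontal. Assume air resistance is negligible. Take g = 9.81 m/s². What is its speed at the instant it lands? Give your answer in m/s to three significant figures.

78.1 m/s

Components: vₓ = 73.70 cos 51.2° = 46.18 m/s, v_y0 = 73.70 sin 51.2° = 57.44 m/s.
Vertical motion (up positive, ground at y = 0): 4.905 t² − (57.44) t − 34.1 = 0, so t = (57.44 + √(57.44² + 2·9.81·34.1)) / 9.81 = (57.44 + 62.99) / 9.81 = 12.28 s.
Vertical velocity at impact: v_y = v_y0 − g t = 57.44 − 9.81 × 12.28 = −62.99 m/s.
Speed: |v| = √(vₓ² + v_y²) = √(46.18² + 62.99²) = 78.11 m/s.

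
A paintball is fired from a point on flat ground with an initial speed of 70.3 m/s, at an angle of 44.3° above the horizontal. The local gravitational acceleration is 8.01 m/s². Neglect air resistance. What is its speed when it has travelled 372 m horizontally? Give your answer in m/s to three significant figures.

vₓ = 70.30 cos 44.3° = 50.31 m/s; v_y0 = 70.30 sin 44.3° = 49.10 m/s.
Time to reach x = 372 m: t = x/vₓ = 372/50.31 = 7.394 s.
Vertical velocity there: v_y = v_y0 − g t = 49.10 − 8.01 × 7.394 = −10.12 m/s.
Speed: √(vₓ² + v_y²) = √(50.31² + 10.12²) = 51.32 m/s.

51.3 m/s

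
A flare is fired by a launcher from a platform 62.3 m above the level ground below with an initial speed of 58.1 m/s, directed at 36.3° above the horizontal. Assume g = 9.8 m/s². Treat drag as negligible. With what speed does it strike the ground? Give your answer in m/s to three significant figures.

vₓ = 58.10 cos 36.3° = 46.82 m/s; v_y0 = 58.10 sin 36.3° = 34.40 m/s.
With up positive and y = 0 at the ground: y(t) = 62.3 + (34.40) t − 4.900 t². Setting y = 0 and taking the positive root: t = [34.40 + √(34.40² + 2·9.80·62.3)] / 9.80 = (34.40 + 49.03) / 9.80 = 8.513 s.
Vertical velocity at impact: v_y = v_y0 − g t = 34.40 − 9.80 × 8.513 = −49.03 m/s.
Speed: |v| = √(vₓ² + v_y²) = √(46.82² + 49.03²) = 67.80 m/s.

67.8 m/s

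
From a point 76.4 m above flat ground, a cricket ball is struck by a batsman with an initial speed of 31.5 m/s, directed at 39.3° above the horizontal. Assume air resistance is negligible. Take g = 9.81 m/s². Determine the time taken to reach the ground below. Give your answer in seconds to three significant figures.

6.47 s

Horizontal component vₓ = 31.50 cos 39.3° = 24.38 m/s; vertical v_y0 = 31.50 sin 39.3° = 19.95 m/s.
The projectile lands when y = 76.4 + (19.95) t − ½·9.81·t² = 0. Positive root: t = (19.95 + √(19.95² + 2·9.81·76.4)) / 9.81 = (19.95 + 43.55) / 9.81 = 6.474 s.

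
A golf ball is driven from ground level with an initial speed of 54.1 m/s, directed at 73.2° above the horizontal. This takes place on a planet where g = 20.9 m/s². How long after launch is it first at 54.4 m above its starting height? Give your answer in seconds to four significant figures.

1.511 s

vₓ = 54.10 cos 73.2° = 15.64 m/s; v_y0 = 54.10 sin 73.2° = 51.79 m/s.
Require v_y0 t − ½ g t² = 54.4, i.e. 10.45 t² − 51.79 t + 54.4 = 0.
t = [51.79 ± √(51.79² − 2·20.9·54.4)] / 20.9 = (51.79 ± 20.21) / 20.9, so t = 1.511 s or t = 3.445 s.
The first (ascending) time is 1.511 s.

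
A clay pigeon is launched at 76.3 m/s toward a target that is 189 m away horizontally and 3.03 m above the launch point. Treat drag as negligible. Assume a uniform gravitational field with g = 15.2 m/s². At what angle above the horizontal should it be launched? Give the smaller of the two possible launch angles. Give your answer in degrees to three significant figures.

Trajectory: y = x tanθ − g x² (1 + tan²θ)/(2v₀²). With x = 189, y = 3.03, v₀ = 76.3, g = 15.2:
46.63 tan²θ − 189 tanθ + (49.66) = 0.
tanθ = [189 ± √(189² − 4 × 46.63 × (49.66))] / (2 × 46.63) = (189 ± 162.7) / 93.26, giving tanθ = 0.2824 or 3.771.
θ = 15.77° or 75.15°; the smaller is 15.77°.

15.8°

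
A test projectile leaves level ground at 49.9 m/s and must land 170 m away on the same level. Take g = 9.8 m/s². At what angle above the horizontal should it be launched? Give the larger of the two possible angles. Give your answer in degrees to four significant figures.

69.00°

From R = (v₀²/g) sin 2θ: sin 2θ = 9.80 × 170 / 2490.0 = 0.6691.
2θ = 42.00° or 180° − 42.00° = 138.0°, so θ = 21.00° or 69.00°.
The larger angle is 69.00°.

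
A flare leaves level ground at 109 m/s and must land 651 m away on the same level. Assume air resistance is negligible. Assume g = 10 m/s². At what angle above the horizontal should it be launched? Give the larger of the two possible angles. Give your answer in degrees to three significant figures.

73.4°

From R = (v₀²/g) sin 2θ: sin 2θ = 10.0 × 651 / 11881 = 0.5479.
2θ = 33.23° or 180° − 33.23° = 146.8°, so θ = 16.61° or 73.39°.
The larger angle is 73.39°.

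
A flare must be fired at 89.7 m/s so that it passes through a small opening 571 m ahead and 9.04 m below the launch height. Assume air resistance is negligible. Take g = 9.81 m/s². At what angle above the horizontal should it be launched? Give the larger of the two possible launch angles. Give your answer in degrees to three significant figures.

Trajectory: y = x tanθ − g x² (1 + tan²θ)/(2v₀²). With x = 571, y = −9.04, v₀ = 89.7, g = 9.81:
198.8 tan²θ − 571 tanθ + (189.7) = 0.
tanθ = [571 ± √(571² − 4 × 198.8 × (189.7))] / (2 × 198.8) = (571 ± 418.6) / 397.5, giving tanθ = 0.3834 or 2.489.
θ = 20.98° or 68.11°; the larger is 68.11°.

68.1°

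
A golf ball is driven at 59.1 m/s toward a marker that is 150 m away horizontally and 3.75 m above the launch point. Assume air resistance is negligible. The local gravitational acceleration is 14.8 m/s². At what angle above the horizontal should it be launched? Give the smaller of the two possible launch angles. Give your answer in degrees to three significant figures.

Trajectory: y = x tanθ − g x² (1 + tan²θ)/(2v₀²). With x = 150, y = 3.75, v₀ = 59.1, g = 14.8:
47.67 tan²θ − 150 tanθ + (51.42) = 0.
tanθ = [150 ± √(150² − 4 × 47.67 × (51.42))] / (2 × 47.67) = (150 ± 112.7) / 95.34, giving tanθ = 0.3915 or 2.755.
θ = 21.38° or 70.05°; the smaller is 21.38°.

21.4°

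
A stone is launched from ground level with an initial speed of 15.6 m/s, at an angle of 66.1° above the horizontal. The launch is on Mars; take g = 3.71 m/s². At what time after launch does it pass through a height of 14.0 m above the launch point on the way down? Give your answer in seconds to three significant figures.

vₓ = 15.60 cos 66.1° = 6.320 m/s; v_y0 = 15.60 sin 66.1° = 14.26 m/s.
Height y(t) = 14.26 t − 1.855 t² = 14.0 gives 1.855 t² − 14.26 t + 14.0 = 0.
Quadratic formula: t = (14.26 ± √99.535) / 3.71 = (14.26 ± 9.977) / 3.71 → t = 1.155 s or 6.533 s.
The descending-branch root is 6.533 s.

6.53 s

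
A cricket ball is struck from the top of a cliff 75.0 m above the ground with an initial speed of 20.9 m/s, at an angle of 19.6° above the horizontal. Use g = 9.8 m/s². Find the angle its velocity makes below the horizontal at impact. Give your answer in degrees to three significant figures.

vₓ = 20.90 cos 19.6° = 19.69 m/s; v_y0 = 20.90 sin 19.6° = 7.011 m/s.
With up positive and y = 0 at the ground: y(t) = 75.0 + (7.011) t − 4.900 t². Setting y = 0 and taking the positive root: t = [7.011 + √(7.011² + 2·9.80·75.0)] / 9.80 = (7.011 + 38.98) / 9.80 = 4.693 s.
At impact: v_y = v_y0 − g t = −38.98 m/s; vₓ = 19.69 m/s.
Angle below horizontal: arctan(|v_y|/vₓ) = arctan(38.98/19.69) = 63.20°.

63.2°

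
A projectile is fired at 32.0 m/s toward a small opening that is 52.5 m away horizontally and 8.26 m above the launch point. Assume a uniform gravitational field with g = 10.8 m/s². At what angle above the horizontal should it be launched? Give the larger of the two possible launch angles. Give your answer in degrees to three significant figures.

Trajectory: y = x tanθ − g x² (1 + tan²θ)/(2v₀²). With x = 52.5, y = 8.26, v₀ = 32.0, g = 10.8:
14.53 tan²θ − 52.5 tanθ + (22.79) = 0.
tanθ = [52.5 ± √(52.5² − 4 × 14.53 × (22.79))] / (2 × 14.53) = (52.5 ± 37.83) / 29.07, giving tanθ = 0.5047 or 3.107.
θ = 26.78° or 72.16°; the larger is 72.16°.

72.2°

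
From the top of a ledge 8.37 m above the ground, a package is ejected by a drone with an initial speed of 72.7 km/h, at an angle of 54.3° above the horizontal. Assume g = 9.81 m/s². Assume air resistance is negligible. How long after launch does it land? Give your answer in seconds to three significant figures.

Convert: 72.7 km/h = 72.7/3.6 = 20.19 m/s.
Resolve: vₓ = 20.19 cos 54.3° = 11.78 m/s and v_y0 = 20.19 sin 54.3° = 16.40 m/s.
The projectile lands when y = 8.37 + (16.40) t − ½·9.81·t² = 0. Positive root: t = (16.40 + √(16.40² + 2·9.81·8.37)) / 9.81 = (16.40 + 20.81) / 9.81 = 3.793 s.

3.79 s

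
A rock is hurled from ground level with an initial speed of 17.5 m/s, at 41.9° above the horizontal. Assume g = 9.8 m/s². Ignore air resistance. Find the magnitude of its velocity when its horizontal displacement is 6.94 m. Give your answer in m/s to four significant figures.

Resolve: vₓ = 17.50 cos 41.9° = 13.03 m/s and v_y0 = 17.50 sin 41.9° = 11.69 m/s.
x = vₓ t ⇒ t = 6.94/13.03 = 0.5328 s.
Vertical velocity there: v_y = v_y0 − g t = 11.69 − 9.80 × 0.5328 = 6.466 m/s.
Speed: √(vₓ² + v_y²) = √(13.03² + 6.466²) = 14.54 m/s.

14.54 m/s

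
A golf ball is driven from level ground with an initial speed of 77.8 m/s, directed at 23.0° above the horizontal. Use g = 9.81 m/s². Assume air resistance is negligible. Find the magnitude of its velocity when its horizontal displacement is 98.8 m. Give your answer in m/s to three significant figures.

73.6 m/s

Resolve: vₓ = 77.80 cos 23.0° = 71.62 m/s and v_y0 = 77.80 sin 23.0° = 30.40 m/s.
Time to reach x = 98.8 m: t = x/vₓ = 98.8/71.62 = 1.380 s.
Vertical velocity there: v_y = v_y0 − g t = 30.40 − 9.81 × 1.380 = 16.87 m/s.
Speed: √(vₓ² + v_y²) = √(71.62² + 16.87²) = 73.57 m/s.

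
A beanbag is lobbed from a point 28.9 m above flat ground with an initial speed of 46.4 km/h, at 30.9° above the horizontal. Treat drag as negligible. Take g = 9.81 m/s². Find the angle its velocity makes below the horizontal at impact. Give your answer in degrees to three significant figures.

65.9°

Convert: 46.4 km/h = 46.4/3.6 = 12.89 m/s.
Resolve: vₓ = 12.89 cos 30.9° = 11.06 m/s and v_y0 = 12.89 sin 30.9° = 6.619 m/s.
Vertical motion (up positive, ground at y = 0): 4.905 t² − (6.619) t − 28.9 = 0, so t = (6.619 + √(6.619² + 2·9.81·28.9)) / 9.81 = (6.619 + 24.71) / 9.81 = 3.194 s.
At impact: v_y = v_y0 − g t = −24.71 m/s; vₓ = 11.06 m/s.
Angle below horizontal: arctan(|v_y|/vₓ) = arctan(24.71/11.06) = 65.89°.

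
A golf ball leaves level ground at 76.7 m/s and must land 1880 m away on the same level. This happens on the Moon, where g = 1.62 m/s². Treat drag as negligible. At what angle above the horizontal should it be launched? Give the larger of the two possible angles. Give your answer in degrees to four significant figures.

From R = (v₀²/g) sin 2θ: sin 2θ = 1.62 × 1880 / 5882.9 = 0.5177.
2θ = 31.18° or 180° − 31.18° = 148.8°, so θ = 15.59° or 74.41°.
The larger angle is 74.41°.

74.41°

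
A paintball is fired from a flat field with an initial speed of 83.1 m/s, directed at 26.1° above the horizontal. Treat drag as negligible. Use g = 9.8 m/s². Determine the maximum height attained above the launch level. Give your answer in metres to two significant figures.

68 m

Resolve: vₓ = 83.10 cos 26.1° = 74.63 m/s and v_y0 = 83.10 sin 26.1° = 36.56 m/s.
At the apex v_y = 0, so H = v_y0²/(2g) = 36.56²/19.60 = 68.19 m.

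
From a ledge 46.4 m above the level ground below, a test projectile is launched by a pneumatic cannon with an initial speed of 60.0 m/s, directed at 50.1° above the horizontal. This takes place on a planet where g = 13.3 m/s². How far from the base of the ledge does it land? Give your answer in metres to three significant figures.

Resolve: vₓ = 60.00 cos 50.1° = 38.49 m/s and v_y0 = 60.00 sin 50.1° = 46.03 m/s.
With up positive and y = 0 at the ground: y(t) = 46.4 + (46.03) t − 6.650 t². Setting y = 0 and taking the positive root: t = [46.03 + √(46.03² + 2·13.3·46.4)] / 13.3 = (46.03 + 57.91) / 13.3 = 7.815 s.
Horizontal distance: R = vₓ t = 38.49 × 7.815 = 300.8 m.

301 m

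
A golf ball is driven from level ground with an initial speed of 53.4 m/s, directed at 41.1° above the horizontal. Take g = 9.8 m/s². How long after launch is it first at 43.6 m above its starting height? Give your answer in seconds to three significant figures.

Resolve: vₓ = 53.40 cos 41.1° = 40.24 m/s and v_y0 = 53.40 sin 41.1° = 35.10 m/s.
Require v_y0 t − ½ g t² = 43.6, i.e. 4.900 t² − 35.10 t + 43.6 = 0.
Quadratic formula: t = (35.10 ± √377.72) / 9.80 = (35.10 ± 19.44) / 9.80 → t = 1.599 s or 5.565 s.
The first (ascending) time is 1.599 s.

1.60 s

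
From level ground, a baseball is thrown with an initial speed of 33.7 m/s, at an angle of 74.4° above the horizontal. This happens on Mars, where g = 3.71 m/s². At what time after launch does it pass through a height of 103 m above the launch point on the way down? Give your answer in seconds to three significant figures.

13.3 s

Horizontal component vₓ = 33.70 cos 74.4° = 9.063 m/s; vertical v_y0 = 33.70 sin 74.4° = 32.46 m/s.
Require v_y0 t − ½ g t² = 103, i.e. 1.855 t² − 32.46 t + 103 = 0.
t = [32.46 ± √(32.46² − 2·3.71·103)] / 3.71 = (32.46 ± 17.01) / 3.71, so t = 4.164 s or t = 13.33 s.
The descending-branch root is 13.33 s.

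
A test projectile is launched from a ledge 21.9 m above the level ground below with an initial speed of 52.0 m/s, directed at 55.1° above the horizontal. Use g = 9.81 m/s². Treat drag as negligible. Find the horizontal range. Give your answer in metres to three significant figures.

Components: vₓ = 52.00 cos 55.1° = 29.75 m/s, v_y0 = 52.00 sin 55.1° = 42.65 m/s.
Vertical motion (up positive, ground at y = 0): 4.905 t² − (42.65) t − 21.9 = 0, so t = (42.65 + √(42.65² + 2·9.81·21.9)) / 9.81 = (42.65 + 47.42) / 9.81 = 9.181 s.
Horizontal distance: R = vₓ t = 29.75 × 9.181 = 273.2 m.

273 m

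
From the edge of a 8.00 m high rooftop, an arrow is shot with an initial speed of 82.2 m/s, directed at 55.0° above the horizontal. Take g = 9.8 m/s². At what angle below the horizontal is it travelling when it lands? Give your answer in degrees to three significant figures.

55.5°

Resolve: vₓ = 82.20 cos 55.0° = 47.15 m/s and v_y0 = 82.20 sin 55.0° = 67.33 m/s.
The projectile lands when y = 8.00 + (67.33) t − ½·9.80·t² = 0. Positive root: t = (67.33 + √(67.33² + 2·9.80·8.00)) / 9.80 = (67.33 + 68.49) / 9.80 = 13.86 s.
At impact: v_y = v_y0 − g t = −68.49 m/s; vₓ = 47.15 m/s.
Angle below horizontal: arctan(|v_y|/vₓ) = arctan(68.49/47.15) = 55.46°.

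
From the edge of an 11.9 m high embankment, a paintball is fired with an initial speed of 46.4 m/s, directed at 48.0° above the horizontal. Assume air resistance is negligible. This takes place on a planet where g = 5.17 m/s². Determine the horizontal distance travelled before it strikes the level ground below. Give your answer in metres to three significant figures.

Resolve: vₓ = 46.40 cos 48.0° = 31.05 m/s and v_y0 = 46.40 sin 48.0° = 34.48 m/s.
The projectile lands when y = 11.9 + (34.48) t − ½·5.17·t² = 0. Positive root: t = (34.48 + √(34.48² + 2·5.17·11.9)) / 5.17 = (34.48 + 36.22) / 5.17 = 13.68 s.
Horizontal distance: R = vₓ t = 31.05 × 13.68 = 424.6 m.

425 m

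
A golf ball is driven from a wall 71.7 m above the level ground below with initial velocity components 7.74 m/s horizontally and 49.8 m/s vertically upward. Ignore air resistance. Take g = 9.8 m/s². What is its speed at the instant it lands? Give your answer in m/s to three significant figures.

The projectile lands when y = 71.7 + (49.80) t − ½·9.80·t² = 0. Positive root: t = (49.80 + √(49.80² + 2·9.80·71.7)) / 9.80 = (49.80 + 62.33) / 9.80 = 11.44 s.
Vertical velocity at impact: v_y = v_y0 − g t = 49.80 − 9.80 × 11.44 = −62.33 m/s.
Speed: |v| = √(vₓ² + v_y²) = √(7.740² + 62.33²) = 62.81 m/s.

62.8 m/s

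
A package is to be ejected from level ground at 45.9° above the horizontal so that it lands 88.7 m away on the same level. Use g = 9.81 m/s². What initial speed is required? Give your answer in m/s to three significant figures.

On level ground R = v₀² sin 2θ / g ⇒ v₀ = √(gR / sin 2θ).
v₀ = √(9.81 × 88.7 / sin 91.80°) = √(870.1 / 0.9995) = √870.58 = 29.51 m/s.

29.5 m/s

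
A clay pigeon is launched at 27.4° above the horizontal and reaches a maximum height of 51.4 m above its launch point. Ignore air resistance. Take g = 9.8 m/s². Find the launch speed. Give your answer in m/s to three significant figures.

At the peak v_y = 0, so v_y0 = √(2gH) = √(2 × 9.80 × 51.4) = 31.74 m/s.
v_y0 = v₀ sin θ ⇒ v₀ = 31.74 / sin 27.4° = 68.97 m/s.

69.0 m/s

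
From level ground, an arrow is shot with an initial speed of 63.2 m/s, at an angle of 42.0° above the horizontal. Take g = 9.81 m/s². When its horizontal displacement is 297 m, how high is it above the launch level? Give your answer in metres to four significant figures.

71.28 m

Horizontal component vₓ = 63.20 cos 42.0° = 46.97 m/s; vertical v_y0 = 63.20 sin 42.0° = 42.29 m/s.
At x = 297 m, t = x/vₓ = 297/46.97 = 6.324 s.
Height: y = v_y0 t − ½ g t² = 42.29 × 6.324 − 4.905 × 6.324² = 267.4 − 196.1 = 71.28 m.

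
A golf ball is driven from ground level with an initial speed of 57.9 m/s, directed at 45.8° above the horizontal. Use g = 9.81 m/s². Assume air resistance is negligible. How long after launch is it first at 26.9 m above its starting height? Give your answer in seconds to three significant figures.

0.707 s

vₓ = 57.90 cos 45.8° = 40.37 m/s; v_y0 = 57.90 sin 45.8° = 41.51 m/s.
Height y(t) = 41.51 t − 4.905 t² = 26.9 gives 4.905 t² − 41.51 t + 26.9 = 0.
t = [41.51 ± √(41.51² − 2·9.81·26.9)] / 9.81 = (41.51 ± 34.57) / 9.81, so t = 0.7071 s or t = 7.755 s.
The first (ascending) time is 0.7071 s.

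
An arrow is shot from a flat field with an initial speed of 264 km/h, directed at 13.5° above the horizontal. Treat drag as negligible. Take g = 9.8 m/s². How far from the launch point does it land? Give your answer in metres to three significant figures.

Convert: 264 km/h = 264/3.6 = 73.33 m/s.
Resolve: vₓ = 73.33 cos 13.5° = 71.31 m/s and v_y0 = 73.33 sin 13.5° = 17.12 m/s.
Time aloft: T = 2 v_y0 / g = 2 × 17.12 / 9.80 = 3.494 s.
Range: R = vₓ T = 71.31 × 3.494 = 249.1 m.

249 m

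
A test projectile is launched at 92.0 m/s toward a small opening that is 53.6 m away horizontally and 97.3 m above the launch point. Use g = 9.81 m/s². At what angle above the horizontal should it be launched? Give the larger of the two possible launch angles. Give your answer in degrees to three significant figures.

Trajectory: y = x tanθ − g x² (1 + tan²θ)/(2v₀²). With x = 53.6, y = 97.3, v₀ = 92.0, g = 9.81:
1.665 tan²θ − 53.6 tanθ + (98.96) = 0.
tanθ = [53.6 ± √(53.6² − 4 × 1.665 × (98.96))] / (2 × 1.665) = (53.6 ± 47.05) / 3.330, giving tanθ = 1.966 or 30.23.
θ = 63.05° or 88.11°; the larger is 88.11°.

88.1°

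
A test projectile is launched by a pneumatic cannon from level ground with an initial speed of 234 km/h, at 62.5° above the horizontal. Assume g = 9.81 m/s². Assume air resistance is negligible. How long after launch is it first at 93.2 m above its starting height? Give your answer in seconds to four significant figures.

Convert: 234 km/h = 234/3.6 = 65.00 m/s.
Horizontal component vₓ = 65.00 cos 62.5° = 30.01 m/s; vertical v_y0 = 65.00 sin 62.5° = 57.66 m/s.
Height y(t) = 57.66 t − 4.905 t² = 93.2 gives 4.905 t² − 57.66 t + 93.2 = 0.
Quadratic formula: t = (57.66 ± √1495.6) / 9.81 = (57.66 ± 38.67) / 9.81 → t = 1.935 s or 9.819 s.
The first (ascending) time is 1.935 s.

1.935 s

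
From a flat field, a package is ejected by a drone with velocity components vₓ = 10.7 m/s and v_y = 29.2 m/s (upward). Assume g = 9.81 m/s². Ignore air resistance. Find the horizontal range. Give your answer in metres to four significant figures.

Flight time T = 2 v_y0 / g = 5.953 s.
Horizontal distance R = vₓ T = 10.70 × 5.953 = 63.70 m.

63.70 m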